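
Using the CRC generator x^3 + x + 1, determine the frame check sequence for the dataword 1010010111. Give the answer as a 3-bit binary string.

111

Append 3 zeros: 1010010111000. Divide by 1011 (XOR where the leading bit is 1):
  pos 0: 1010 XOR 1011 = 0001
  pos 3: 1010 XOR 1011 = 0001
  pos 6: 1111 XOR 1011 = 0100
  pos 7: 1000 XOR 1011 = 0011
  pos 9: 1100 XOR 1011 = 0111
Remainder (last 3 bits) = 111. This is the CRC / FCS.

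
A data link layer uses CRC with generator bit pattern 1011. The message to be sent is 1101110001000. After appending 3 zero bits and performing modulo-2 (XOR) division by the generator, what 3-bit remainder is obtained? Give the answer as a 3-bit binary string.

Append 3 zeros: 1101110001000000. Divide by 1011 (XOR where the leading bit is 1):
  pos 0: 1101 XOR 1011 = 0110
  pos 1: 1101 XOR 1011 = 0110
  pos 2: 1101 XOR 1011 = 0110
  pos 3: 1100 XOR 1011 = 0111
  pos 4: 1110 XOR 1011 = 0101
  pos 5: 1010 XOR 1011 = 0001
  pos 8: 1100 XOR 1011 = 0111
  pos 9: 1110 XOR 1011 = 0101
  pos 10: 1010 XOR 1011 = 0001
Remainder (last 3 bits) = 100. This is the CRC / FCS.

100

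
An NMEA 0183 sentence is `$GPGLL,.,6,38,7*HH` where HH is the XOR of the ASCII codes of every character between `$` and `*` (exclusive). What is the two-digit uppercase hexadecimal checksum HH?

XOR the ASCII codes of the payload characters:
  'G' = 0x47 → acc = 0x47
  'P' = 0x50 → acc = 0x17
  'G' = 0x47 → acc = 0x50
  'L' = 0x4C → acc = 0x1C
  'L' = 0x4C → acc = 0x50
  ',' = 0x2C → acc = 0x7C
  '.' = 0x2E → acc = 0x52
  ',' = 0x2C → acc = 0x7E
  '6' = 0x36 → acc = 0x48
  ',' = 0x2C → acc = 0x64
  '3' = 0x33 → acc = 0x57
  '8' = 0x38 → acc = 0x6F
  ',' = 0x2C → acc = 0x43
  '7' = 0x37 → acc = 0x74
Checksum = 0x74.

74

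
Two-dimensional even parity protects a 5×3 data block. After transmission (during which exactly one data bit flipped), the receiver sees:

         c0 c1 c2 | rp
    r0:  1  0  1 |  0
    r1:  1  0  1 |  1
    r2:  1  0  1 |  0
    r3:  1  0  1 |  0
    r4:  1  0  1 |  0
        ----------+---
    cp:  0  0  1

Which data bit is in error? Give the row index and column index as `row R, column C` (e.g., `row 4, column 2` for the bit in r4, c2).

row 1, column 0

Recompute each row's even parity and compare to rp:
  r0: data parity 0, sent rp 0 → ok
  r1: data parity 0, sent rp 1 → mismatch
  r2: data parity 0, sent rp 0 → ok
  r3: data parity 0, sent rp 0 → ok
  r4: data parity 0, sent rp 0 → ok
Recompute each column's even parity and compare to cp:
  c0: data parity 1, sent cp 0 → mismatch
  c1: data parity 0, sent cp 0 → ok
  c2: data parity 1, sent cp 1 → ok
Exactly one row (r1) and one column (c0) fail → the flipped bit is at their intersection.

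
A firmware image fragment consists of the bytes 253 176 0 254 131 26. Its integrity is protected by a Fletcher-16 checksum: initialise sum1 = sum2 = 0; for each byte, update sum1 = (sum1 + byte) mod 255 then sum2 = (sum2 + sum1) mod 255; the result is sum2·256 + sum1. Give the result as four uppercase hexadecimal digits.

Running sums (mod 255):
  after byte 0 (253): sum1=253, sum2=253
  after byte 1 (176): sum1=174, sum2=172
  after byte 2 (0): sum1=174, sum2=91
  after byte 3 (254): sum1=173, sum2=9
  after byte 4 (131): sum1=49, sum2=58
  after byte 5 (26): sum1=75, sum2=133
Checksum = sum2·256 + sum1 = 133·256 + 75 = 34123 = 0x854B.

854B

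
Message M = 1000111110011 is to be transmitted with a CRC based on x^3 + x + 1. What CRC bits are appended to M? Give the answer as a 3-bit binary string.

101

Append 3 zeros: 1000111110011000. Divide by 1011 (XOR where the leading bit is 1):
  pos 0: 1000 XOR 1011 = 0011
  pos 2: 1111 XOR 1011 = 0100
  pos 3: 1001 XOR 1011 = 0010
  pos 5: 1011 XOR 1011 = 0000
  pos 11: 1100 XOR 1011 = 0111
  pos 12: 1110 XOR 1011 = 0101
Remainder (last 3 bits) = 101. This is the CRC / FCS.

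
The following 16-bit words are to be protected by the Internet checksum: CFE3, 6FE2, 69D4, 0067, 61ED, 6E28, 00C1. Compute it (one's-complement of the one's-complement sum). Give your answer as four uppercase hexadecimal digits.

8527

One's-complement addition (fold any carry out of bit 15 back into bit 0):
  0xCFE3 + 0x6FE2 = 0x13FC5 → wrap carry → 0x3FC6
  0x3FC6 + 0x69D4 = 0x0A99A
  0xA99A + 0x0067 = 0x0AA01
  0xAA01 + 0x61ED = 0x10BEE → wrap carry → 0x0BEF
  0x0BEF + 0x6E28 = 0x07A17
  0x7A17 + 0x00C1 = 0x07AD8
One's-complement sum = 0x7AD8.
Checksum = ~0x7AD8 & 0xFFFF = 0x8527.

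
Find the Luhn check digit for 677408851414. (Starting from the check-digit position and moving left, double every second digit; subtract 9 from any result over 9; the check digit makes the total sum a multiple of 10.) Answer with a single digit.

0

Partial digits right→left: 4 1 4 1 5 8 8 0 4 7 7 6
Double every second digit counting from the check-digit position (so the 1st, 3rd, 5th, ... of the partial from the right).
  doubled (with −9 where >9): 8 8 1 7 8 5 → sum 37
  kept as-is: 1 1 8 0 7 6 → sum 23
Total = 37 + 23 = 60.
Check digit = (10 − (60 mod 10)) mod 10 = 0.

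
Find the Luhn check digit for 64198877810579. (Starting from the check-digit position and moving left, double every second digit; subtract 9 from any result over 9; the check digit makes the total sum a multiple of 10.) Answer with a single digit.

Partial digits right→left: 9 7 5 0 1 8 7 7 8 8 9 1 4 6
Double every second digit counting from the check-digit position (so the 1st, 3rd, 5th, ... of the partial from the right).
  doubled (with −9 where >9): 9 1 2 5 7 9 8 → sum 41
  kept as-is: 7 0 8 7 8 1 6 → sum 37
Total = 41 + 37 = 78.
Check digit = (10 − (78 mod 10)) mod 10 = 2.

2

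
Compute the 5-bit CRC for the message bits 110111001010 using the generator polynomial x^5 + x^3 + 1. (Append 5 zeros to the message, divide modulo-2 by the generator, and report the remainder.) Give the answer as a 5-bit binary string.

Append 5 zeros: 11011100101000000. Divide by 101001 (XOR where the leading bit is 1):
  pos 0: 110111 XOR 101001 = 011110
  pos 1: 111100 XOR 101001 = 010101
  pos 2: 101010 XOR 101001 = 000011
  pos 6: 111010 XOR 101001 = 010011
  pos 7: 100110 XOR 101001 = 001111
  pos 9: 111100 XOR 101001 = 010101
  pos 10: 101010 XOR 101001 = 000011
Remainder (last 5 bits) = 00110. This is the CRC / FCS.

00110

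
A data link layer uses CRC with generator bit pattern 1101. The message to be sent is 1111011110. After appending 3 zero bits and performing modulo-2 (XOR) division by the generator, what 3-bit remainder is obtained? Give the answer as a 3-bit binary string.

Append 3 zeros: 1111011110000. Divide by 1101 (XOR where the leading bit is 1):
  pos 0: 1111 XOR 1101 = 0010
  pos 2: 1001 XOR 1101 = 0100
  pos 3: 1001 XOR 1101 = 0100
  pos 4: 1001 XOR 1101 = 0100
  pos 5: 1001 XOR 1101 = 0100
  pos 6: 1000 XOR 1101 = 0101
  pos 7: 1010 XOR 1101 = 0111
  pos 8: 1110 XOR 1101 = 0011
Remainder (last 3 bits) = 110. This is the CRC / FCS.

110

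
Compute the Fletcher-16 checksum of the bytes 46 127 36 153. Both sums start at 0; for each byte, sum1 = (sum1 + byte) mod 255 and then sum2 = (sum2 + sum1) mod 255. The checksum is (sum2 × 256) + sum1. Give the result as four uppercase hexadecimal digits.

Running sums (mod 255):
  after byte 0 (46): sum1=46, sum2=46
  after byte 1 (127): sum1=173, sum2=219
  after byte 2 (36): sum1=209, sum2=173
  after byte 3 (153): sum1=107, sum2=25
Checksum = sum2·256 + sum1 = 25·256 + 107 = 6507 = 0x196B.

196B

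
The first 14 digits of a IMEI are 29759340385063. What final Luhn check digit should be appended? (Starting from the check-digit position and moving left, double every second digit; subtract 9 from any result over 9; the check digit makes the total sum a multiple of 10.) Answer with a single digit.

Partial digits right→left: 3 6 0 5 8 3 0 4 3 9 5 7 9 2
Double every second digit counting from the check-digit position (so the 1st, 3rd, 5th, ... of the partial from the right).
  doubled (with −9 where >9): 6 0 7 0 6 1 9 → sum 29
  kept as-is: 6 5 3 4 9 7 2 → sum 36
Total = 29 + 36 = 65.
Check digit = (10 − (65 mod 10)) mod 10 = 5.

5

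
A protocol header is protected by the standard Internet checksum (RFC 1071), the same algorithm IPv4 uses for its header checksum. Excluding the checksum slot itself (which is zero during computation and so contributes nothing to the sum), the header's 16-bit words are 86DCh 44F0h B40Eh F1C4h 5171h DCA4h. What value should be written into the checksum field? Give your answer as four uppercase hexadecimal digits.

One's-complement addition (fold any carry out of bit 15 back into bit 0):
  0x86DC + 0x44F0 = 0x0CBCC
  0xCBCC + 0xB40E = 0x17FDA → wrap carry → 0x7FDB
  0x7FDB + 0xF1C4 = 0x1719F → wrap carry → 0x71A0
  0x71A0 + 0x5171 = 0x0C311
  0xC311 + 0xDCA4 = 0x19FB5 → wrap carry → 0x9FB6
One's-complement sum = 0x9FB6.
Checksum = ~0x9FB6 & 0xFFFF = 0x6049.

6049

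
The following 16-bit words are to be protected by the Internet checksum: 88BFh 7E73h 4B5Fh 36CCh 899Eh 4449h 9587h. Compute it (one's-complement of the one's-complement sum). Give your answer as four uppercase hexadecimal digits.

One's-complement addition (fold any carry out of bit 15 back into bit 0):
  0x88BF + 0x7E73 = 0x10732 → wrap carry → 0x0733
  0x0733 + 0x4B5F = 0x05292
  0x5292 + 0x36CC = 0x0895E
  0x895E + 0x899E = 0x112FC → wrap carry → 0x12FD
  0x12FD + 0x4449 = 0x05746
  0x5746 + 0x9587 = 0x0ECCD
One's-complement sum = 0xECCD.
Checksum = ~0xECCD & 0xFFFF = 0x1332.

1332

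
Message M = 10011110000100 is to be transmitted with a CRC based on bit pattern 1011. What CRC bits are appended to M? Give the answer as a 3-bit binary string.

100

Append 3 zeros: 10011110000100000. Divide by 1011 (XOR where the leading bit is 1):
  pos 0: 1001 XOR 1011 = 0010
  pos 2: 1011 XOR 1011 = 0000
  pos 6: 1000 XOR 1011 = 0011
  pos 8: 1101 XOR 1011 = 0110
  pos 9: 1100 XOR 1011 = 0111
  pos 10: 1110 XOR 1011 = 0101
  pos 11: 1010 XOR 1011 = 0001
Remainder (last 3 bits) = 100. This is the CRC / FCS.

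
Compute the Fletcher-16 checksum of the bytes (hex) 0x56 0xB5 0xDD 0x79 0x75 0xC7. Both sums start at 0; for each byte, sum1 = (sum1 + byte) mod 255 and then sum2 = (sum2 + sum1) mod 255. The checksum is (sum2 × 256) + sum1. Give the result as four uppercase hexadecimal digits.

Running sums (mod 255):
  after byte 0 (0x56): sum1=86, sum2=86
  after byte 1 (0xB5): sum1=12, sum2=98
  after byte 2 (0xDD): sum1=233, sum2=76
  after byte 3 (0x79): sum1=99, sum2=175
  after byte 4 (0x75): sum1=216, sum2=136
  after byte 5 (0xC7): sum1=160, sum2=41
Checksum = sum2·256 + sum1 = 41·256 + 160 = 10656 = 0x29A0.

29A0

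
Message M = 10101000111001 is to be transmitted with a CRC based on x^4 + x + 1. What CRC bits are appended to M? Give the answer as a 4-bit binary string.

Append 4 zeros: 101010001110010000. Divide by 10011 (XOR where the leading bit is 1):
  pos 0: 10101 XOR 10011 = 00110
  pos 2: 11000 XOR 10011 = 01011
  pos 3: 10110 XOR 10011 = 00101
  pos 5: 10111 XOR 10011 = 00100
  pos 7: 10010 XOR 10011 = 00001
  pos 11: 10100 XOR 10011 = 00111
  pos 13: 11100 XOR 10011 = 01111
Remainder (last 4 bits) = 1111. This is the CRC / FCS.

1111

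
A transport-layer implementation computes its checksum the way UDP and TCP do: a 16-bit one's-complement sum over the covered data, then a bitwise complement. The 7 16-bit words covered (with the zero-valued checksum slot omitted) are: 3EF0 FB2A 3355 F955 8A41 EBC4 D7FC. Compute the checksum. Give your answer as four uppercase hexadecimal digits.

4B36

One's-complement addition (fold any carry out of bit 15 back into bit 0):
  0x3EF0 + 0xFB2A = 0x13A1A → wrap carry → 0x3A1B
  0x3A1B + 0x3355 = 0x06D70
  0x6D70 + 0xF955 = 0x166C5 → wrap carry → 0x66C6
  0x66C6 + 0x8A41 = 0x0F107
  0xF107 + 0xEBC4 = 0x1DCCB → wrap carry → 0xDCCC
  0xDCCC + 0xD7FC = 0x1B4C8 → wrap carry → 0xB4C9
One's-complement sum = 0xB4C9.
Checksum = ~0xB4C9 & 0xFFFF = 0x4B36.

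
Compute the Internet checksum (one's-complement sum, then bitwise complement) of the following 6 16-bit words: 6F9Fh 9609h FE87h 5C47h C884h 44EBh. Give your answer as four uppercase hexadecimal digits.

9217

One's-complement addition (fold any carry out of bit 15 back into bit 0):
  0x6F9F + 0x9609 = 0x105A8 → wrap carry → 0x05A9
  0x05A9 + 0xFE87 = 0x10430 → wrap carry → 0x0431
  0x0431 + 0x5C47 = 0x06078
  0x6078 + 0xC884 = 0x128FC → wrap carry → 0x28FD
  0x28FD + 0x44EB = 0x06DE8
One's-complement sum = 0x6DE8.
Checksum = ~0x6DE8 & 0xFFFF = 0x9217.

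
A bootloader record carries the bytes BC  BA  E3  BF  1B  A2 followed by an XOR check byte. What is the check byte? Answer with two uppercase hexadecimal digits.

XOR the bytes together:
  start with 0xBC
  0xBC ⊕ 0xBA = 0x06
  0x06 ⊕ 0xE3 = 0xE5
  0xE5 ⊕ 0xBF = 0x5A
  0x5A ⊕ 0x1B = 0x41
  0x41 ⊕ 0xA2 = 0xE3

E3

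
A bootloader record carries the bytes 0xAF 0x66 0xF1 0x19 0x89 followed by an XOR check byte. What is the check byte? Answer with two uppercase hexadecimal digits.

XOR the bytes together:
  start with 0xAF
  0xAF ⊕ 0x66 = 0xC9
  0xC9 ⊕ 0xF1 = 0x38
  0x38 ⊕ 0x19 = 0x21
  0x21 ⊕ 0x89 = 0xA8

A8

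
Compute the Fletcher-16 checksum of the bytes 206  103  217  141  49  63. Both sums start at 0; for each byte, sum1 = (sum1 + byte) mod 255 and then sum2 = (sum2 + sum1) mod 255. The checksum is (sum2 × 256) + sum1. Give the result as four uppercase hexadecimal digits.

8F0E

Running sums (mod 255):
  after byte 0 (206): sum1=206, sum2=206
  after byte 1 (103): sum1=54, sum2=5
  after byte 2 (217): sum1=16, sum2=21
  after byte 3 (141): sum1=157, sum2=178
  after byte 4 (49): sum1=206, sum2=129
  after byte 5 (63): sum1=14, sum2=143
Checksum = sum2·256 + sum1 = 143·256 + 14 = 36622 = 0x8F0E.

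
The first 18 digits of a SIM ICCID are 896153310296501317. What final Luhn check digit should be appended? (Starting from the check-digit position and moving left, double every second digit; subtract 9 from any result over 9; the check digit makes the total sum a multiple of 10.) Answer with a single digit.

Partial digits right→left: 7 1 3 1 0 5 6 9 2 0 1 3 3 5 1 6 9 8
Double every second digit counting from the check-digit position (so the 1st, 3rd, 5th, ... of the partial from the right).
  doubled (with −9 where >9): 5 6 0 3 4 2 6 2 9 → sum 37
  kept as-is: 1 1 5 9 0 3 5 6 8 → sum 38
Total = 37 + 38 = 75.
Check digit = (10 − (75 mod 10)) mod 10 = 5.

5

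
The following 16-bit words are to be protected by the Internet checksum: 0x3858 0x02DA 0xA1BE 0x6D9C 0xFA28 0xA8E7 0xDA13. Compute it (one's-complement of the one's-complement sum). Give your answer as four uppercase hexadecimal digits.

One's-complement addition (fold any carry out of bit 15 back into bit 0):
  0x3858 + 0x02DA = 0x03B32
  0x3B32 + 0xA1BE = 0x0DCF0
  0xDCF0 + 0x6D9C = 0x14A8C → wrap carry → 0x4A8D
  0x4A8D + 0xFA28 = 0x144B5 → wrap carry → 0x44B6
  0x44B6 + 0xA8E7 = 0x0ED9D
  0xED9D + 0xDA13 = 0x1C7B0 → wrap carry → 0xC7B1
One's-complement sum = 0xC7B1.
Checksum = ~0xC7B1 & 0xFFFF = 0x384E.

384E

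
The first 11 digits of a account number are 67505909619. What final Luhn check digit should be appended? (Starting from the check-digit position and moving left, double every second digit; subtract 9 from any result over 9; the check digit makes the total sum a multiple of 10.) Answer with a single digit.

Partial digits right→left: 9 1 6 9 0 9 5 0 5 7 6
Double every second digit counting from the check-digit position (so the 1st, 3rd, 5th, ... of the partial from the right).
  doubled (with −9 where >9): 9 3 0 1 1 3 → sum 17
  kept as-is: 1 9 9 0 7 → sum 26
Total = 17 + 26 = 43.
Check digit = (10 − (43 mod 10)) mod 10 = 7.

7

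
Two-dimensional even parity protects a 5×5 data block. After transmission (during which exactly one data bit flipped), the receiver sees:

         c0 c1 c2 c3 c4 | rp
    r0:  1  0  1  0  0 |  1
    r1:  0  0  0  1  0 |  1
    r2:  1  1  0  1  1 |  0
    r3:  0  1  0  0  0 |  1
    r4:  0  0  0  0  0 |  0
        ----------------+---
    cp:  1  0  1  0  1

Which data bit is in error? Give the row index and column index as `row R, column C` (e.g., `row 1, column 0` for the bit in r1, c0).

row 0, column 0

Recompute each row's even parity and compare to rp:
  r0: data parity 0, sent rp 1 → mismatch
  r1: data parity 1, sent rp 1 → ok
  r2: data parity 0, sent rp 0 → ok
  r3: data parity 1, sent rp 1 → ok
  r4: data parity 0, sent rp 0 → ok
Recompute each column's even parity and compare to cp:
  c0: data parity 0, sent cp 1 → mismatch
  c1: data parity 0, sent cp 0 → ok
  c2: data parity 1, sent cp 1 → ok
  c3: data parity 0, sent cp 0 → ok
  c4: data parity 1, sent cp 1 → ok
Exactly one row (r0) and one column (c0) fail → the flipped bit is at their intersection.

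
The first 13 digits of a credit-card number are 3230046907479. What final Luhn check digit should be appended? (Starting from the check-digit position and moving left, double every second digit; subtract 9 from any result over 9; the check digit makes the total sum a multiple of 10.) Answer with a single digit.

9

Partial digits right→left: 9 7 4 7 0 9 6 4 0 0 3 2 3
Double every second digit counting from the check-digit position (so the 1st, 3rd, 5th, ... of the partial from the right).
  doubled (with −9 where >9): 9 8 0 3 0 6 6 → sum 32
  kept as-is: 7 7 9 4 0 2 → sum 29
Total = 32 + 29 = 61.
Check digit = (10 − (61 mod 10)) mod 10 = 9.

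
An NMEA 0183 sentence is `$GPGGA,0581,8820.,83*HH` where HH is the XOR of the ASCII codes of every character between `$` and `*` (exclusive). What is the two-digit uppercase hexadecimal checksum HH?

XOR the ASCII codes of the payload characters:
  'G' = 0x47 → acc = 0x47
  'P' = 0x50 → acc = 0x17
  'G' = 0x47 → acc = 0x50
  'G' = 0x47 → acc = 0x17
  'A' = 0x41 → acc = 0x56
  ',' = 0x2C → acc = 0x7A
  '0' = 0x30 → acc = 0x4A
  '5' = 0x35 → acc = 0x7F
  '8' = 0x38 → acc = 0x47
  '1' = 0x31 → acc = 0x76
  ',' = 0x2C → acc = 0x5A
  '8' = 0x38 → acc = 0x62
  '8' = 0x38 → acc = 0x5A
  '2' = 0x32 → acc = 0x68
  '0' = 0x30 → acc = 0x58
  '.' = 0x2E → acc = 0x76
  ',' = 0x2C → acc = 0x5A
  '8' = 0x38 → acc = 0x62
  '3' = 0x33 → acc = 0x51
Checksum = 0x51.

51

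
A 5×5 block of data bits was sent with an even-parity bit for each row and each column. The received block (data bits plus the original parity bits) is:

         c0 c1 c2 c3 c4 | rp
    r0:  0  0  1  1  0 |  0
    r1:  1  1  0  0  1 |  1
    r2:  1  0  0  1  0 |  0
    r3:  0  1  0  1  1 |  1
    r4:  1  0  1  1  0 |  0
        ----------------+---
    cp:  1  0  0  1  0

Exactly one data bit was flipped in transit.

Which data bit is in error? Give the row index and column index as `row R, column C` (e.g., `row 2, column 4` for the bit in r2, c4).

Recompute each row's even parity and compare to rp:
  r0: data parity 0, sent rp 0 → ok
  r1: data parity 1, sent rp 1 → ok
  r2: data parity 0, sent rp 0 → ok
  r3: data parity 1, sent rp 1 → ok
  r4: data parity 1, sent rp 0 → mismatch
Recompute each column's even parity and compare to cp:
  c0: data parity 1, sent cp 1 → ok
  c1: data parity 0, sent cp 0 → ok
  c2: data parity 0, sent cp 0 → ok
  c3: data parity 0, sent cp 1 → mismatch
  c4: data parity 0, sent cp 0 → ok
Exactly one row (r4) and one column (c3) fail → the flipped bit is at their intersection.

row 4, column 3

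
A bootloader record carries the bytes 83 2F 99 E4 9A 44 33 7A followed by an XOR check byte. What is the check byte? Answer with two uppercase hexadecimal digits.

46

XOR the bytes together:
  start with 0x83
  0x83 ⊕ 0x2F = 0xAC
  0xAC ⊕ 0x99 = 0x35
  0x35 ⊕ 0xE4 = 0xD1
  0xD1 ⊕ 0x9A = 0x4B
  0x4B ⊕ 0x44 = 0x0F
  0x0F ⊕ 0x33 = 0x3C
  0x3C ⊕ 0x7A = 0x46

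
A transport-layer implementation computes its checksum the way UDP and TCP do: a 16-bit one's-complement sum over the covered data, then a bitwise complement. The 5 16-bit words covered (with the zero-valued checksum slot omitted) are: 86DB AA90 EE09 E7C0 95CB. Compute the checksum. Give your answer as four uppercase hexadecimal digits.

One's-complement addition (fold any carry out of bit 15 back into bit 0):
  0x86DB + 0xAA90 = 0x1316B → wrap carry → 0x316C
  0x316C + 0xEE09 = 0x11F75 → wrap carry → 0x1F76
  0x1F76 + 0xE7C0 = 0x10736 → wrap carry → 0x0737
  0x0737 + 0x95CB = 0x09D02
One's-complement sum = 0x9D02.
Checksum = ~0x9D02 & 0xFFFF = 0x62FD.

62FD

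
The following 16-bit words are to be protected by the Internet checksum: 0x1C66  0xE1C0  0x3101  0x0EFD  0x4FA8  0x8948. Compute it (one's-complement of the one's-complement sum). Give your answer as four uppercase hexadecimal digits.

One's-complement addition (fold any carry out of bit 15 back into bit 0):
  0x1C66 + 0xE1C0 = 0x0FE26
  0xFE26 + 0x3101 = 0x12F27 → wrap carry → 0x2F28
  0x2F28 + 0x0EFD = 0x03E25
  0x3E25 + 0x4FA8 = 0x08DCD
  0x8DCD + 0x8948 = 0x11715 → wrap carry → 0x1716
One's-complement sum = 0x1716.
Checksum = ~0x1716 & 0xFFFF = 0xE8E9.

E8E9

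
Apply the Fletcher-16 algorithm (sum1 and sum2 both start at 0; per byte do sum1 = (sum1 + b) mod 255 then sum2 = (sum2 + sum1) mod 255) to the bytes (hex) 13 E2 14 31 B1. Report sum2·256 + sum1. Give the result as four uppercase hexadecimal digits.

3BEC

Running sums (mod 255):
  after byte 0 (13): sum1=19, sum2=19
  after byte 1 (E2): sum1=245, sum2=9
  after byte 2 (14): sum1=10, sum2=19
  after byte 3 (31): sum1=59, sum2=78
  after byte 4 (B1): sum1=236, sum2=59
Checksum = sum2·256 + sum1 = 59·256 + 236 = 15340 = 0x3BEC.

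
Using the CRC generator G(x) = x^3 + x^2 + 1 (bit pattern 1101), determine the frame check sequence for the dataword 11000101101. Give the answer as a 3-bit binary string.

Append 3 zeros: 11000101101000. Divide by 1101 (XOR where the leading bit is 1):
  pos 0: 1100 XOR 1101 = 0001
  pos 3: 1010 XOR 1101 = 0111
  pos 4: 1111 XOR 1101 = 0010
  pos 6: 1010 XOR 1101 = 0111
  pos 7: 1111 XOR 1101 = 0010
  pos 9: 1000 XOR 1101 = 0101
  pos 10: 1010 XOR 1101 = 0111
Remainder (last 3 bits) = 111. This is the CRC / FCS.

111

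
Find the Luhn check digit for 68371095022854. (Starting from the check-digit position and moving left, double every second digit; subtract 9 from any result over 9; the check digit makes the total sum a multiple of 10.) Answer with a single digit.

Partial digits right→left: 4 5 8 2 2 0 5 9 0 1 7 3 8 6
Double every second digit counting from the check-digit position (so the 1st, 3rd, 5th, ... of the partial from the right).
  doubled (with −9 where >9): 8 7 4 1 0 5 7 → sum 32
  kept as-is: 5 2 0 9 1 3 6 → sum 26
Total = 32 + 26 = 58.
Check digit = (10 − (58 mod 10)) mod 10 = 2.

2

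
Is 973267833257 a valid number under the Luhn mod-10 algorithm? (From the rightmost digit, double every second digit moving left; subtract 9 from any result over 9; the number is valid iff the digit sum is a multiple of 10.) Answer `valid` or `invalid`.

valid

From the right, keep odd positions and double even positions (subtract 9 from any doubled value over 9):
  doubled (positions 2,4,...): 1 6 7 3 6 9 → sum 32
  kept (positions 1,3,...): 7 2 3 7 2 7 → sum 28
Total = 60.
60 mod 10 = 0, so the number is valid.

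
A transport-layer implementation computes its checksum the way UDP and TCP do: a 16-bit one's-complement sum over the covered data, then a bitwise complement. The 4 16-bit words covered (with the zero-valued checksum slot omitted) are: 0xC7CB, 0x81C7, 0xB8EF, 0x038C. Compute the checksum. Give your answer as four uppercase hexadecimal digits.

F9F0

One's-complement addition (fold any carry out of bit 15 back into bit 0):
  0xC7CB + 0x81C7 = 0x14992 → wrap carry → 0x4993
  0x4993 + 0xB8EF = 0x10282 → wrap carry → 0x0283
  0x0283 + 0x038C = 0x0060F
One's-complement sum = 0x060F.
Checksum = ~0x060F & 0xFFFF = 0xF9F0.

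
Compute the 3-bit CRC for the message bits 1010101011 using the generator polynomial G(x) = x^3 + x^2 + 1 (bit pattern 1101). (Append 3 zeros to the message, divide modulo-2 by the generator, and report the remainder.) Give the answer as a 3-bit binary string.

Append 3 zeros: 1010101011000. Divide by 1101 (XOR where the leading bit is 1):
  pos 0: 1010 XOR 1101 = 0111
  pos 1: 1111 XOR 1101 = 0010
  pos 3: 1001 XOR 1101 = 0100
  pos 4: 1000 XOR 1101 = 0101
  pos 5: 1011 XOR 1101 = 0110
  pos 6: 1101 XOR 1101 = 0000
Remainder (last 3 bits) = 000. This is the CRC / FCS.

000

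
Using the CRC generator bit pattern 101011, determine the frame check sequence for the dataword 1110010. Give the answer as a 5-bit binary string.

10100

Append 5 zeros: 111001000000. Divide by 101011 (XOR where the leading bit is 1):
  pos 0: 111001 XOR 101011 = 010010
  pos 1: 100100 XOR 101011 = 001111
  pos 3: 111100 XOR 101011 = 010111
  pos 4: 101110 XOR 101011 = 000101
Remainder (last 5 bits) = 10100. This is the CRC / FCS.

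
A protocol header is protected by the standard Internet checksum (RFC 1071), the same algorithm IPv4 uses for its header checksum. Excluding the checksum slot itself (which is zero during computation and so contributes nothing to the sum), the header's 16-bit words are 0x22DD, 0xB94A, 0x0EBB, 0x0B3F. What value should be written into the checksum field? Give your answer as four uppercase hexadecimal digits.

09DE

One's-complement addition (fold any carry out of bit 15 back into bit 0):
  0x22DD + 0xB94A = 0x0DC27
  0xDC27 + 0x0EBB = 0x0EAE2
  0xEAE2 + 0x0B3F = 0x0F621
One's-complement sum = 0xF621.
Checksum = ~0xF621 & 0xFFFF = 0x09DE.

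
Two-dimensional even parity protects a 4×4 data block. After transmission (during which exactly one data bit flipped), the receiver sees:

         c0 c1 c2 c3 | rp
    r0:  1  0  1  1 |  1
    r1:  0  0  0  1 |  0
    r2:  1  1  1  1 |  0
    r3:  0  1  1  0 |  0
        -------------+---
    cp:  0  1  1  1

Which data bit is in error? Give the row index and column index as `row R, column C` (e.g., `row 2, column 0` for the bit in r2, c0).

row 1, column 1

Recompute each row's even parity and compare to rp:
  r0: data parity 1, sent rp 1 → ok
  r1: data parity 1, sent rp 0 → mismatch
  r2: data parity 0, sent rp 0 → ok
  r3: data parity 0, sent rp 0 → ok
Recompute each column's even parity and compare to cp:
  c0: data parity 0, sent cp 0 → ok
  c1: data parity 0, sent cp 1 → mismatch
  c2: data parity 1, sent cp 1 → ok
  c3: data parity 1, sent cp 1 → ok
Exactly one row (r1) and one column (c1) fail → the flipped bit is at their intersection.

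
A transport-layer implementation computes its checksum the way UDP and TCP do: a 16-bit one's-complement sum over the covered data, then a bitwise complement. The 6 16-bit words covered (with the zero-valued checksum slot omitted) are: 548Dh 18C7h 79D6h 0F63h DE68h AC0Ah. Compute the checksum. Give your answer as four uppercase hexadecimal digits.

7EFE

One's-complement addition (fold any carry out of bit 15 back into bit 0):
  0x548D + 0x18C7 = 0x06D54
  0x6D54 + 0x79D6 = 0x0E72A
  0xE72A + 0x0F63 = 0x0F68D
  0xF68D + 0xDE68 = 0x1D4F5 → wrap carry → 0xD4F6
  0xD4F6 + 0xAC0A = 0x18100 → wrap carry → 0x8101
One's-complement sum = 0x8101.
Checksum = ~0x8101 & 0xFFFF = 0x7EFE.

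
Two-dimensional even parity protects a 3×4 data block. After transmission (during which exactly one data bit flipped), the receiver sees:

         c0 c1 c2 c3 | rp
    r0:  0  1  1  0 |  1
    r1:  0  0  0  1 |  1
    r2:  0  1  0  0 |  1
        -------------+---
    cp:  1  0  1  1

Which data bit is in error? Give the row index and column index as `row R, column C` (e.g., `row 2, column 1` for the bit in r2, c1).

row 0, column 0

Recompute each row's even parity and compare to rp:
  r0: data parity 0, sent rp 1 → mismatch
  r1: data parity 1, sent rp 1 → ok
  r2: data parity 1, sent rp 1 → ok
Recompute each column's even parity and compare to cp:
  c0: data parity 0, sent cp 1 → mismatch
  c1: data parity 0, sent cp 0 → ok
  c2: data parity 1, sent cp 1 → ok
  c3: data parity 1, sent cp 1 → ok
Exactly one row (r0) and one column (c0) fail → the flipped bit is at their intersection.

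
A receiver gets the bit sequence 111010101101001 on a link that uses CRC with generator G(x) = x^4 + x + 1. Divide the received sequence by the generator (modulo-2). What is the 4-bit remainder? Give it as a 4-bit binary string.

Modulo-2 division of 111010101101001 by 10011:
  pos 0: 11101 XOR 10011 = 01110
  pos 1: 11100 XOR 10011 = 01111
  pos 2: 11111 XOR 10011 = 01100
  pos 3: 11000 XOR 10011 = 01011
  pos 4: 10111 XOR 10011 = 00100
  pos 6: 10010 XOR 10011 = 00001
  pos 10: 11001 XOR 10011 = 01010
Remainder = 1010 (nonzero — an error is detected).

1010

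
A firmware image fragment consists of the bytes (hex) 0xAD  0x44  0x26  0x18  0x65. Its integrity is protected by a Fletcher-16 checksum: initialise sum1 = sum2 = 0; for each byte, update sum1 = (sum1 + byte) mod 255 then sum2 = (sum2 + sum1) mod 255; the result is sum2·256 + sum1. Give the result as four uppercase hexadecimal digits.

7D95

Running sums (mod 255):
  after byte 0 (0xAD): sum1=173, sum2=173
  after byte 1 (0x44): sum1=241, sum2=159
  after byte 2 (0x26): sum1=24, sum2=183
  after byte 3 (0x18): sum1=48, sum2=231
  after byte 4 (0x65): sum1=149, sum2=125
Checksum = sum2·256 + sum1 = 125·256 + 149 = 32149 = 0x7D95.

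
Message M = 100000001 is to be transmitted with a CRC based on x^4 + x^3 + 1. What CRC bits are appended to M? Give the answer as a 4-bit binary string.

Append 4 zeros: 1000000010000. Divide by 11001 (XOR where the leading bit is 1):
  pos 0: 10000 XOR 11001 = 01001
  pos 1: 10010 XOR 11001 = 01011
  pos 2: 10110 XOR 11001 = 01111
  pos 3: 11110 XOR 11001 = 00111
  pos 5: 11110 XOR 11001 = 00111
  pos 7: 11100 XOR 11001 = 00101
Remainder (last 4 bits) = 1010. This is the CRC / FCS.

1010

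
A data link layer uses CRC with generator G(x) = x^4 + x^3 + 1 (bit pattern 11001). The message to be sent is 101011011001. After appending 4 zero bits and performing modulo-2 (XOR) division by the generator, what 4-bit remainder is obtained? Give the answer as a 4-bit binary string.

Append 4 zeros: 1010110110010000. Divide by 11001 (XOR where the leading bit is 1):
  pos 0: 10101 XOR 11001 = 01100
  pos 1: 11001 XOR 11001 = 00000
  pos 7: 11001 XOR 11001 = 00000
Remainder (last 4 bits) = 0000. This is the CRC / FCS.

0000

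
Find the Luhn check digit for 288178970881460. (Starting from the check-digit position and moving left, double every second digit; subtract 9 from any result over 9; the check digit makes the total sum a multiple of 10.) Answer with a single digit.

Partial digits right→left: 0 6 4 1 8 8 0 7 9 8 7 1 8 8 2
Double every second digit counting from the check-digit position (so the 1st, 3rd, 5th, ... of the partial from the right).
  doubled (with −9 where >9): 0 8 7 0 9 5 7 4 → sum 40
  kept as-is: 6 1 8 7 8 1 8 → sum 39
Total = 40 + 39 = 79.
Check digit = (10 − (79 mod 10)) mod 10 = 1.

1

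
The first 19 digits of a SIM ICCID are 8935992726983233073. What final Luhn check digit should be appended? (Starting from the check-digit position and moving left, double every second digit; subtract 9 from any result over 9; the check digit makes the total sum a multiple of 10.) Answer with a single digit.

7

Partial digits right→left: 3 7 0 3 3 2 3 8 9 6 2 7 2 9 9 5 3 9 8
Double every second digit counting from the check-digit position (so the 1st, 3rd, 5th, ... of the partial from the right).
  doubled (with −9 where >9): 6 0 6 6 9 4 4 9 6 7 → sum 57
  kept as-is: 7 3 2 8 6 7 9 5 9 → sum 56
Total = 57 + 56 = 113.
Check digit = (10 − (113 mod 10)) mod 10 = 7.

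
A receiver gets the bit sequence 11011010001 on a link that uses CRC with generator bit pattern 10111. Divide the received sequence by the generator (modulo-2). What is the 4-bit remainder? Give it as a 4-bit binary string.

Modulo-2 division of 11011010001 by 10111:
  pos 0: 11011 XOR 10111 = 01100
  pos 1: 11000 XOR 10111 = 01111
  pos 2: 11111 XOR 10111 = 01000
  pos 3: 10000 XOR 10111 = 00111
  pos 5: 11100 XOR 10111 = 01011
  pos 6: 10111 XOR 10111 = 00000
Remainder = 0000 (zero — the frame passes the CRC check).

0000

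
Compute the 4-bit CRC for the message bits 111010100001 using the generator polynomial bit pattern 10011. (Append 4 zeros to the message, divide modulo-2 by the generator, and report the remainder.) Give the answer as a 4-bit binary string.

Append 4 zeros: 1110101000010000. Divide by 10011 (XOR where the leading bit is 1):
  pos 0: 11101 XOR 10011 = 01110
  pos 1: 11100 XOR 10011 = 01111
  pos 2: 11111 XOR 10011 = 01100
  pos 3: 11000 XOR 10011 = 01011
  pos 4: 10110 XOR 10011 = 00101
  pos 6: 10100 XOR 10011 = 00111
  pos 8: 11110 XOR 10011 = 01101
  pos 9: 11010 XOR 10011 = 01001
  pos 10: 10010 XOR 10011 = 00001
Remainder (last 4 bits) = 0010. This is the CRC / FCS.

0010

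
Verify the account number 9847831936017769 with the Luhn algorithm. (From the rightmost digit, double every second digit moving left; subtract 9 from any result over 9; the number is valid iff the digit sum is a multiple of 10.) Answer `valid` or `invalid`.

valid

From the right, keep odd positions and double even positions (subtract 9 from any doubled value over 9):
  doubled (positions 2,4,...): 3 5 0 6 2 7 8 9 → sum 40
  kept (positions 1,3,...): 9 7 1 6 9 3 7 8 → sum 50
Total = 90.
90 mod 10 = 0, so the number is valid.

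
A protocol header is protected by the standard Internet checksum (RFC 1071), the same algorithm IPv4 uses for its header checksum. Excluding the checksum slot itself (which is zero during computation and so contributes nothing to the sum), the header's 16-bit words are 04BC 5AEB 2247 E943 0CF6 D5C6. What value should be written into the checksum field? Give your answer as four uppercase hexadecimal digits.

B210

One's-complement addition (fold any carry out of bit 15 back into bit 0):
  0x04BC + 0x5AEB = 0x05FA7
  0x5FA7 + 0x2247 = 0x081EE
  0x81EE + 0xE943 = 0x16B31 → wrap carry → 0x6B32
  0x6B32 + 0x0CF6 = 0x07828
  0x7828 + 0xD5C6 = 0x14DEE → wrap carry → 0x4DEF
One's-complement sum = 0x4DEF.
Checksum = ~0x4DEF & 0xFFFF = 0xB210.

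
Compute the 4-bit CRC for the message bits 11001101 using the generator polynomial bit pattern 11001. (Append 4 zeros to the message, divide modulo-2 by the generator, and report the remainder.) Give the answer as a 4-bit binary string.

Append 4 zeros: 110011010000. Divide by 11001 (XOR where the leading bit is 1):
  pos 0: 11001 XOR 11001 = 00000
  pos 5: 10100 XOR 11001 = 01101
  pos 6: 11010 XOR 11001 = 00011
Remainder (last 4 bits) = 0110. This is the CRC / FCS.

0110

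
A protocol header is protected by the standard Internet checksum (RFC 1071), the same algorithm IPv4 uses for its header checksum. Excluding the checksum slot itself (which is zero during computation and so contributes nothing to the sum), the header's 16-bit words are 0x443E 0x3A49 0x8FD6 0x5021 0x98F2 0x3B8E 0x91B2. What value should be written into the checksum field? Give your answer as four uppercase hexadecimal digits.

One's-complement addition (fold any carry out of bit 15 back into bit 0):
  0x443E + 0x3A49 = 0x07E87
  0x7E87 + 0x8FD6 = 0x10E5D → wrap carry → 0x0E5E
  0x0E5E + 0x5021 = 0x05E7F
  0x5E7F + 0x98F2 = 0x0F771
  0xF771 + 0x3B8E = 0x132FF → wrap carry → 0x3300
  0x3300 + 0x91B2 = 0x0C4B2
One's-complement sum = 0xC4B2.
Checksum = ~0xC4B2 & 0xFFFF = 0x3B4D.

3B4D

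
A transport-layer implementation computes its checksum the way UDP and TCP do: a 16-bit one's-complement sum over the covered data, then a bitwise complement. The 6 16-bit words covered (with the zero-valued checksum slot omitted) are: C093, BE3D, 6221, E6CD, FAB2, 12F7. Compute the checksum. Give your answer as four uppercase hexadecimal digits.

One's-complement addition (fold any carry out of bit 15 back into bit 0):
  0xC093 + 0xBE3D = 0x17ED0 → wrap carry → 0x7ED1
  0x7ED1 + 0x6221 = 0x0E0F2
  0xE0F2 + 0xE6CD = 0x1C7BF → wrap carry → 0xC7C0
  0xC7C0 + 0xFAB2 = 0x1C272 → wrap carry → 0xC273
  0xC273 + 0x12F7 = 0x0D56A
One's-complement sum = 0xD56A.
Checksum = ~0xD56A & 0xFFFF = 0x2A95.

2A95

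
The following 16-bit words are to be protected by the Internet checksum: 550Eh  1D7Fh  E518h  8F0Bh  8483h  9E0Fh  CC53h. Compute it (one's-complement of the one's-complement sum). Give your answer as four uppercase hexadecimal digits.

One's-complement addition (fold any carry out of bit 15 back into bit 0):
  0x550E + 0x1D7F = 0x0728D
  0x728D + 0xE518 = 0x157A5 → wrap carry → 0x57A6
  0x57A6 + 0x8F0B = 0x0E6B1
  0xE6B1 + 0x8483 = 0x16B34 → wrap carry → 0x6B35
  0x6B35 + 0x9E0F = 0x10944 → wrap carry → 0x0945
  0x0945 + 0xCC53 = 0x0D598
One's-complement sum = 0xD598.
Checksum = ~0xD598 & 0xFFFF = 0x2A67.

2A67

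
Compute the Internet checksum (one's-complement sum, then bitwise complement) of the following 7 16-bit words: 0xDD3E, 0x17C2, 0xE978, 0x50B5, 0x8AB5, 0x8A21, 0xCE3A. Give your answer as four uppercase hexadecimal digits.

One's-complement addition (fold any carry out of bit 15 back into bit 0):
  0xDD3E + 0x17C2 = 0x0F500
  0xF500 + 0xE978 = 0x1DE78 → wrap carry → 0xDE79
  0xDE79 + 0x50B5 = 0x12F2E → wrap carry → 0x2F2F
  0x2F2F + 0x8AB5 = 0x0B9E4
  0xB9E4 + 0x8A21 = 0x14405 → wrap carry → 0x4406
  0x4406 + 0xCE3A = 0x11240 → wrap carry → 0x1241
One's-complement sum = 0x1241.
Checksum = ~0x1241 & 0xFFFF = 0xEDBE.

EDBE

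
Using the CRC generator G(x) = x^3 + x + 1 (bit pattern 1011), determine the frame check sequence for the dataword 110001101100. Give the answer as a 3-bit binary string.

000

Append 3 zeros: 110001101100000. Divide by 1011 (XOR where the leading bit is 1):
  pos 0: 1100 XOR 1011 = 0111
  pos 1: 1110 XOR 1011 = 0101
  pos 2: 1011 XOR 1011 = 0000
  pos 6: 1011 XOR 1011 = 0000
Remainder (last 3 bits) = 000. This is the CRC / FCS.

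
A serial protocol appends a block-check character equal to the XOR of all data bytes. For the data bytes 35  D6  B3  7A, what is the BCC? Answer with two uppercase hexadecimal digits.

XOR the bytes together:
  start with 0x35
  0x35 ⊕ 0xD6 = 0xE3
  0xE3 ⊕ 0xB3 = 0x50
  0x50 ⊕ 0x7A = 0x2A

2A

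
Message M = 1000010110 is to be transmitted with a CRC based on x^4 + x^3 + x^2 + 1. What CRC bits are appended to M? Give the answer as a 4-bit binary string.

Append 4 zeros: 10000101100000. Divide by 11101 (XOR where the leading bit is 1):
  pos 0: 10000 XOR 11101 = 01101
  pos 1: 11011 XOR 11101 = 00110
  pos 3: 11001 XOR 11101 = 00100
  pos 5: 10010 XOR 11101 = 01111
  pos 6: 11110 XOR 11101 = 00011
  pos 9: 11000 XOR 11101 = 00101
Remainder (last 4 bits) = 0101. This is the CRC / FCS.

0101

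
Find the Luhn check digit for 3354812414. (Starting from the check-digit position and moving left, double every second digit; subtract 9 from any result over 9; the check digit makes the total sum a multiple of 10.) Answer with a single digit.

9

Partial digits right→left: 4 1 4 2 1 8 4 5 3 3
Double every second digit counting from the check-digit position (so the 1st, 3rd, 5th, ... of the partial from the right).
  doubled (with −9 where >9): 8 8 2 8 6 → sum 32
  kept as-is: 1 2 8 5 3 → sum 19
Total = 32 + 19 = 51.
Check digit = (10 − (51 mod 10)) mod 10 = 9.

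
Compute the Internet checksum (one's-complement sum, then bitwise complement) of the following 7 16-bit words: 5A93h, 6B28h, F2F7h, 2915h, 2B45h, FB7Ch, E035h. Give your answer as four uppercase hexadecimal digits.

One's-complement addition (fold any carry out of bit 15 back into bit 0):
  0x5A93 + 0x6B28 = 0x0C5BB
  0xC5BB + 0xF2F7 = 0x1B8B2 → wrap carry → 0xB8B3
  0xB8B3 + 0x2915 = 0x0E1C8
  0xE1C8 + 0x2B45 = 0x10D0D → wrap carry → 0x0D0E
  0x0D0E + 0xFB7C = 0x1088A → wrap carry → 0x088B
  0x088B + 0xE035 = 0x0E8C0
One's-complement sum = 0xE8C0.
Checksum = ~0xE8C0 & 0xFFFF = 0x173F.

173F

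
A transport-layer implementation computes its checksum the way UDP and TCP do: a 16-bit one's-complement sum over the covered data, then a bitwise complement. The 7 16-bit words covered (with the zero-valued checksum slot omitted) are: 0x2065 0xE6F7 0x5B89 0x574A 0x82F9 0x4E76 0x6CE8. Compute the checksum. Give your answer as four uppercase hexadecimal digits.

0777

One's-complement addition (fold any carry out of bit 15 back into bit 0):
  0x2065 + 0xE6F7 = 0x1075C → wrap carry → 0x075D
  0x075D + 0x5B89 = 0x062E6
  0x62E6 + 0x574A = 0x0BA30
  0xBA30 + 0x82F9 = 0x13D29 → wrap carry → 0x3D2A
  0x3D2A + 0x4E76 = 0x08BA0
  0x8BA0 + 0x6CE8 = 0x0F888
One's-complement sum = 0xF888.
Checksum = ~0xF888 & 0xFFFF = 0x0777.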